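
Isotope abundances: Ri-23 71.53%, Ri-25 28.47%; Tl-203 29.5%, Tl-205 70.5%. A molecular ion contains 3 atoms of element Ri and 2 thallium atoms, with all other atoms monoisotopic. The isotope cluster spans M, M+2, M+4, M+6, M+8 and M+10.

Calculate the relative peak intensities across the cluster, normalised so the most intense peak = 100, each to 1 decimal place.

Element Ri pattern (n=3): 0.36598617 : 0.43700376 : 0.17393397 : 0.0230761
Thallium pattern (n=2): 0.087025 : 0.41595 : 0.497025
Convolve the two distributions (both contribute in 2-u steps):
  M: 0.36598617×0.087025 = 0.031850
  M+2: 0.36598617×0.41595 + 0.43700376×0.087025 = 0.190262
  M+4: 0.36598617×0.497025 + 0.43700376×0.41595 + 0.17393397×0.087025 = 0.378813
  M+6: 0.43700376×0.497025 + 0.17393397×0.41595 + 0.0230761×0.087025 = 0.291558
  M+8: 0.17393397×0.497025 + 0.0230761×0.41595 = 0.096048
  M+10: 0.0230761×0.497025 = 0.011469
Scale to base peak (0.378813) = 100: 8.4 : 50.2 : 100.0 : 77.0 : 25.4 : 3.0

8.4 : 50.2 : 100.0 : 77.0 : 25.4 : 3.0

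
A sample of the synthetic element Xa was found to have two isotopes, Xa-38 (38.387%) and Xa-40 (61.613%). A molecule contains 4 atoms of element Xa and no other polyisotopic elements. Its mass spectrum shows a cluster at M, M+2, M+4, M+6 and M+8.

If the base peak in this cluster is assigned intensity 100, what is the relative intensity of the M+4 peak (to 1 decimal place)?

93.5

Term probabilities: M 0.0217, M+2 0.1394, M+4 0.3356, M+6 0.3591, M+8 0.1441. Base peak = M+6.
P(M+6) = C(4,3) × 0.38387^1 × 0.61613^3 = 4 × 0.38387 × 0.23389292 = 0.359138 (base)
P(M+4) = C(4,2) × 0.38387^2 × 0.61613^2 = 6 × 0.14735618 × 0.37961618 = 0.335633
Relative intensity = 0.335633 / 0.359138 × 100 = 93.5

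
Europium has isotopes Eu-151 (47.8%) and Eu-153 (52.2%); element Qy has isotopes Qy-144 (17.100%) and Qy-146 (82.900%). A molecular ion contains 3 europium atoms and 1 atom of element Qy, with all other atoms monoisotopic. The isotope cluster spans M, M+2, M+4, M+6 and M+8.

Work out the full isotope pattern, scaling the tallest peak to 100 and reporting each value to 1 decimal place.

Europium pattern (n=3): 0.10921535 : 0.35780594 : 0.39074206 : 0.14223665
Element Qy pattern (n=1): 0.1710 : 0.8290
Convolve the two distributions (both contribute in 2-u steps):
  M: 0.10921535×0.1710 = 0.018676
  M+2: 0.10921535×0.8290 + 0.35780594×0.1710 = 0.151724
  M+4: 0.35780594×0.8290 + 0.39074206×0.1710 = 0.363438
  M+6: 0.39074206×0.8290 + 0.14223665×0.1710 = 0.348248
  M+8: 0.14223665×0.8290 = 0.117914
Scale to base peak (0.363438) = 100: 5.1 : 41.7 : 100.0 : 95.8 : 32.4

5.1 : 41.7 : 100.0 : 95.8 : 32.4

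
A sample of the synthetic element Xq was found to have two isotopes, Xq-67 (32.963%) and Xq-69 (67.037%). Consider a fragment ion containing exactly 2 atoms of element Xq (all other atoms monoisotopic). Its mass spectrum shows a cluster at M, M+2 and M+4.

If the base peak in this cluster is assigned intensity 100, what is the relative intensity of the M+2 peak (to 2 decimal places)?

98.34

Term probabilities: M 0.1087, M+2 0.4419, M+4 0.4494. Base peak = M+4.
P(M+4) = C(2,2) × 0.32963^0 × 0.67037^2 = 1 × 1.0000 × 0.44939594 = 0.449396 (base)
P(M+2) = C(2,1) × 0.32963^1 × 0.67037^1 = 2 × 0.32963 × 0.67037 = 0.441948
Relative intensity = 0.441948 / 0.449396 × 100 = 98.34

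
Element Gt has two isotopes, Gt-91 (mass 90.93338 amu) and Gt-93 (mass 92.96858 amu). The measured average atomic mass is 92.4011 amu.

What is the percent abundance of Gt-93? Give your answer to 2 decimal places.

72.12%

Writing the weighted mean with unknown fraction x of Gt-91:
90.93338·x + 92.96858·(1 − x) = 92.4011
(90.93338 − 92.96858)·x = 92.4011 − 92.96858
x = -0.56748 / -2.03520 = 0.27883 → 27.88% Gt-91, 72.12% Gt-93.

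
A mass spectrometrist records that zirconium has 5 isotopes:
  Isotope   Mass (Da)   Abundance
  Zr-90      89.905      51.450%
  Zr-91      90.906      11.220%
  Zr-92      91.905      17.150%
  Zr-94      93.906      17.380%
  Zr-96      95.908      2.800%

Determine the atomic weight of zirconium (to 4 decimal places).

Ar = Σ fᵢ·mᵢ = 0.51450 × 89.905 + 0.11220 × 90.906 + 0.17150 × 91.905 + 0.17380 × 93.906 + 0.02800 × 95.908
= 46.25612 + 10.19965 + 15.76171 + 16.32086 + 2.68542 = 91.22376 Da

91.2238 Da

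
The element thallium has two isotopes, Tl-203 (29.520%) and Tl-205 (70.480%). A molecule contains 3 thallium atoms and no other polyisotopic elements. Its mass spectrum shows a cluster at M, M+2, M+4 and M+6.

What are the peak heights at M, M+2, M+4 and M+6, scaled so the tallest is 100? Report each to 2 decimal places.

Each Tl atom is independently Tl-203 (p = 0.29520) or Tl-205 (q = 0.70480); the cluster is the binomial expansion (p + q)^3.
P(M) = 0.29520^3 = 0.025725
P(M+2) = 3 × 0.29520^2 × 0.70480^1 = 0.184255
P(M+4) = 3 × 0.29520^1 × 0.70480^2 = 0.439916
P(M+6) = 0.70480^3 = 0.350104
The M+4 peak is largest (0.439916); scaling to 100 gives 5.85 : 41.88 : 100.00 : 79.58.

5.85 : 41.88 : 100.00 : 79.58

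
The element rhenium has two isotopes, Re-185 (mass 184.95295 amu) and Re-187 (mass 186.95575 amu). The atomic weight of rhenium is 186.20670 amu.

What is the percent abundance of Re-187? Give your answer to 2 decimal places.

62.60%

Writing the weighted mean with unknown fraction x of Re-185:
184.95295·x + 186.95575·(1 − x) = 186.20670
(184.95295 − 186.95575)·x = 186.20670 − 186.95575
x = -0.74905 / -2.00280 = 0.37400 → 37.40% Re-185, 62.60% Re-187.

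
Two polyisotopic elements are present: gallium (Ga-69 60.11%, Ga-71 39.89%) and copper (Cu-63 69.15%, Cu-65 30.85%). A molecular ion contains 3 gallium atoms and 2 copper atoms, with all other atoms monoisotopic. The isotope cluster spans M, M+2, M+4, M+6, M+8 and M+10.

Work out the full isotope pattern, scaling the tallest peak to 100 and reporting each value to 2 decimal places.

Gallium pattern (n=3): 0.21719018 : 0.43239309 : 0.28694328 : 0.06347345
Copper pattern (n=2): 0.47817225 : 0.4266555 : 0.09517225
Convolve the two distributions (both contribute in 2-u steps):
  M: 0.21719018×0.47817225 = 0.103854
  M+2: 0.21719018×0.4266555 + 0.43239309×0.47817225 = 0.299424
  M+4: 0.21719018×0.09517225 + 0.43239309×0.4266555 + 0.28694328×0.47817225 = 0.342362
  M+6: 0.43239309×0.09517225 + 0.28694328×0.4266555 + 0.06347345×0.47817225 = 0.193929
  M+8: 0.28694328×0.09517225 + 0.06347345×0.4266555 = 0.054390
  M+10: 0.06347345×0.09517225 = 0.006041
Scale to base peak (0.342362) = 100: 30.33 : 87.46 : 100.00 : 56.64 : 15.89 : 1.76

30.33 : 87.46 : 100.00 : 56.64 : 15.89 : 1.76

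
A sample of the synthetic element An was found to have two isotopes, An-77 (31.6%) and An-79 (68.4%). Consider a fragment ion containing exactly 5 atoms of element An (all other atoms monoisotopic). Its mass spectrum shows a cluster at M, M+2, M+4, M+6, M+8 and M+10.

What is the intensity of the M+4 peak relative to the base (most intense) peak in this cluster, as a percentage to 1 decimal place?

(0.316 + 0.684)^5 gives M 0.0032, M+2 0.0341, M+4 0.1476, M+6 0.3196, M+8 0.3458, M+10 0.1497; the largest is M+8.
P(M+8) = C(5,4) × 0.316^1 × 0.684^4 = 5 × 0.3160 × 0.21888924 = 0.345845 (base)
P(M+4) = C(5,2) × 0.316^3 × 0.684^2 = 10 × 0.0315545 × 0.467856 = 0.147630
Relative intensity = 0.147630 / 0.345845 × 100 = 42.7

42.7%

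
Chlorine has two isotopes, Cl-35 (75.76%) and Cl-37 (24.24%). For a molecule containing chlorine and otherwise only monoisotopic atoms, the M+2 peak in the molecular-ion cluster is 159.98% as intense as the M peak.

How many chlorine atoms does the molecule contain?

For n independent Cl atoms, I(M+2)/I(M) = n · (abundance Cl-37) / (abundance Cl-35) = n · 0.2424/0.7576.
n = 1.5998 × 0.7576/0.2424 = 5.00 ≈ 5

5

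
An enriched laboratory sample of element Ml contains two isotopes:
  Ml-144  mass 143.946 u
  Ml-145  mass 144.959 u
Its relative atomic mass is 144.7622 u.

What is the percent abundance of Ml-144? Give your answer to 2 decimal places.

19.43%

Let x be the fractional abundance of Ml-144; then Ml-145 has abundance 1 − x.
143.946·x + 144.959·(1 − x) = 144.7622
(143.946 − 144.959)·x = 144.7622 − 144.959
x = -0.1968 / -1.013 = 0.19427 → 19.43% Ml-144, 80.57% Ml-145.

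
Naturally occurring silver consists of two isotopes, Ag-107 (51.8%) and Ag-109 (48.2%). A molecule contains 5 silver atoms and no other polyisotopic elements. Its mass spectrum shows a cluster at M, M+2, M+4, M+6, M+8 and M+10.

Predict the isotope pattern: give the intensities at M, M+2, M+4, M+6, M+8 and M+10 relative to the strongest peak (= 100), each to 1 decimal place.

The 5 Ag atoms are independent, so intensities follow the terms of (0.518 + 0.482)^5.
P(M) = 0.518^5 = 0.037295
P(M+2) = 5 × 0.518^4 × 0.482^1 = 0.173515
P(M+4) = 10 × 0.518^3 × 0.482^2 = 0.322911
P(M+6) = 10 × 0.518^2 × 0.482^3 = 0.300470
P(M+8) = 5 × 0.518^1 × 0.482^4 = 0.139794
P(M+10) = 0.482^5 = 0.026016
The M+4 peak is largest (0.322911); scaling to 100 gives 11.5 : 53.7 : 100.0 : 93.1 : 43.3 : 8.1.

11.5 : 53.7 : 100.0 : 93.1 : 43.3 : 8.1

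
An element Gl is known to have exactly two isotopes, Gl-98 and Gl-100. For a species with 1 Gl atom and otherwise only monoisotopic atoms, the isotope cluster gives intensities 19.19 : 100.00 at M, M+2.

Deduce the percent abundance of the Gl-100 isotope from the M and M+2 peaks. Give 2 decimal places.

Let p = fractional abundance of Gl-98. I(M+2)/I(M) = [C(1,1)·p^0·(1−p)] / p^1 = 1·(1−p)/p = 100.00/19.19 = 5.2110
(1−p)/p = 5.2110/1 = 5.2110  ⇒  p = 1/(1 + 5.2110) = 0.1610
Gl-98: 16.10%, Gl-100: 83.90%.

83.90%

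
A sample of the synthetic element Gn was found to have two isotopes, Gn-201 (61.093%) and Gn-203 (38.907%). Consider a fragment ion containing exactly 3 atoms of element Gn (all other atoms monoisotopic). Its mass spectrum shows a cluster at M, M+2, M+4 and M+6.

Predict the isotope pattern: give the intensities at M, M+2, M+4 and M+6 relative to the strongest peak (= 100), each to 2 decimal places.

52.34 : 100.00 : 63.68 : 13.52

Each Gn atom is independently Gn-201 (p = 0.61093) or Gn-203 (q = 0.38907); the cluster is the binomial expansion (p + q)^3.
P(M) = 0.61093^3 = 0.228021
P(M+2) = 3 × 0.61093^2 × 0.38907^1 = 0.435644
P(M+4) = 3 × 0.61093^1 × 0.38907^2 = 0.277439
P(M+6) = 0.38907^3 = 0.058896
The M+2 peak is largest (0.435644); scaling to 100 gives 52.34 : 100.00 : 63.68 : 13.52.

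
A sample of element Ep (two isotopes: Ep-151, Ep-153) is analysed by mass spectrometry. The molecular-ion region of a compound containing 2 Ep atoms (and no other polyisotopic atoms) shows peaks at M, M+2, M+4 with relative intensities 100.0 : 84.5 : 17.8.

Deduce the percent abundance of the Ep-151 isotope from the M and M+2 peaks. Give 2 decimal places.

70.30%

If p is the fraction of Ep that is Ep-151, then I(M+2)/I(M) = [C(2,1)·p^1·(1−p)] / p^2 = 2·(1−p)/p = 84.5/100.0 = 0.8450
(1−p)/p = 0.8450/2 = 0.4225  ⇒  p = 1/(1 + 0.4225) = 0.7030
Ep-151: 70.30%, Ep-153: 29.70%.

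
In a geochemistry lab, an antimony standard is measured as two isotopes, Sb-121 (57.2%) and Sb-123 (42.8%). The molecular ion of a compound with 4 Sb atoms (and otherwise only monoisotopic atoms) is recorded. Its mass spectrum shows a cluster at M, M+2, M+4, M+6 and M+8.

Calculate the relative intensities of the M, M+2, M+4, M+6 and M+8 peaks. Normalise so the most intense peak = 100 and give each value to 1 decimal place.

29.8 : 89.1 : 100.0 : 49.9 : 9.3

Expanding (0.572 + 0.428)^4:
P(M) = 0.572^4 = 0.107049
P(M+2) = 4 × 0.572^3 × 0.428^1 = 0.320400
P(M+4) = 6 × 0.572^2 × 0.428^2 = 0.359609
P(M+6) = 4 × 0.572^1 × 0.428^3 = 0.179385
P(M+8) = 0.428^4 = 0.033556
The M+4 peak is largest (0.359609); scaling to 100 gives 29.8 : 89.1 : 100.0 : 49.9 : 9.3.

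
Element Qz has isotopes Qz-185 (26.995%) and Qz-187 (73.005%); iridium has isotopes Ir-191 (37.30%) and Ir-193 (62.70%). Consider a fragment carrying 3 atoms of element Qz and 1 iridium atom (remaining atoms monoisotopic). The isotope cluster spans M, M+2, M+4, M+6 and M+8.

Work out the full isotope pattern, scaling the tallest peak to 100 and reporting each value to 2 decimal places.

1.76 : 17.29 : 62.79 : 100.00 : 58.68

Element Qz pattern (n=3): 0.01967207 : 0.15960281 : 0.43162819 : 0.38909694
Iridium pattern (n=1): 0.3730 : 0.6270
Convolve the two distributions (both contribute in 2-u steps):
  M: 0.01967207×0.3730 = 0.007338
  M+2: 0.01967207×0.6270 + 0.15960281×0.3730 = 0.071866
  M+4: 0.15960281×0.6270 + 0.43162819×0.3730 = 0.261068
  M+6: 0.43162819×0.6270 + 0.38909694×0.3730 = 0.415764
  M+8: 0.38909694×0.6270 = 0.243964
Scale to base peak (0.415764) = 100: 1.76 : 17.29 : 62.79 : 100.00 : 58.68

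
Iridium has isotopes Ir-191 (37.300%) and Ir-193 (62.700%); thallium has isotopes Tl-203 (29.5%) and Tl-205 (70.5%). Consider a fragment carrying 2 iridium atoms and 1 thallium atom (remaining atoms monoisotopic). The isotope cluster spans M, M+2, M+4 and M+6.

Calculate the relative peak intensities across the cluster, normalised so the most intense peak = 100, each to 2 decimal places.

9.21 : 52.96 : 100.00 : 62.18

Iridium pattern (n=2): 0.139129 : 0.467742 : 0.393129
Thallium pattern (n=1): 0.2950 : 0.7050
Convolve the two distributions (both contribute in 2-u steps):
  M: 0.139129×0.2950 = 0.041043
  M+2: 0.139129×0.7050 + 0.467742×0.2950 = 0.236070
  M+4: 0.467742×0.7050 + 0.393129×0.2950 = 0.445731
  M+6: 0.393129×0.7050 = 0.277156
Scale to base peak (0.445731) = 100: 9.21 : 52.96 : 100.00 : 62.18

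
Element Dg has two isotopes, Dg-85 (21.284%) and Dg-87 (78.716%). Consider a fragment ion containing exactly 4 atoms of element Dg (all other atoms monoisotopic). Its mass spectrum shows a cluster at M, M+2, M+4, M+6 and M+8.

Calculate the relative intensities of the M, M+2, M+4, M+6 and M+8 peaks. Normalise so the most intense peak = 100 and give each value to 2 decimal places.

0.49 : 7.31 : 40.56 : 100.00 : 92.46

Expanding (0.21284 + 0.78716)^4:
P(M) = 0.21284^4 = 0.002052
P(M+2) = 4 × 0.21284^3 × 0.78716^1 = 0.030359
P(M+4) = 6 × 0.21284^2 × 0.78716^2 = 0.168416
P(M+6) = 4 × 0.21284^1 × 0.78716^3 = 0.415243
P(M+8) = 0.78716^4 = 0.383930
The M+6 peak is largest (0.415243); scaling to 100 gives 0.49 : 7.31 : 40.56 : 100.00 : 92.46.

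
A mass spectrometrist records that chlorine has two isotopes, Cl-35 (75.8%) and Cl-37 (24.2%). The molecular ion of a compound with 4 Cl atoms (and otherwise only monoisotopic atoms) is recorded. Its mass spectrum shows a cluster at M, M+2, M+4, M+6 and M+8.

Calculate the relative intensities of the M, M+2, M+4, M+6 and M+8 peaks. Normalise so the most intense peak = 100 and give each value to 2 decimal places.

78.31 : 100.00 : 47.89 : 10.19 : 0.81

Each Cl atom is independently Cl-35 (p = 0.758) or Cl-37 (q = 0.242); the cluster is the binomial expansion (p + q)^4.
P(M) = 0.758^4 = 0.330124
P(M+2) = 4 × 0.758^3 × 0.242^1 = 0.421583
P(M+4) = 6 × 0.758^2 × 0.242^2 = 0.201893
P(M+6) = 4 × 0.758^1 × 0.242^3 = 0.042971
P(M+8) = 0.242^4 = 0.003430
The M+2 peak is largest (0.421583); scaling to 100 gives 78.31 : 100.00 : 47.89 : 10.19 : 0.81.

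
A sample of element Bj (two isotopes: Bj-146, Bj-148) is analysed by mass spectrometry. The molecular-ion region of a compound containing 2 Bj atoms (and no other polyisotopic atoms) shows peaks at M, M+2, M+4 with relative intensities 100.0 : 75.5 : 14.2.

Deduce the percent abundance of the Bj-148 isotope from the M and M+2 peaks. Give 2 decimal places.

27.40%

Write p for the Bj-146 fraction. I(M+2)/I(M) = [C(2,1)·p^1·(1−p)] / p^2 = 2·(1−p)/p = 75.5/100.0 = 0.7550
(1−p)/p = 0.7550/2 = 0.3775  ⇒  p = 1/(1 + 0.3775) = 0.7260
Bj-146: 72.60%, Bj-148: 27.40%.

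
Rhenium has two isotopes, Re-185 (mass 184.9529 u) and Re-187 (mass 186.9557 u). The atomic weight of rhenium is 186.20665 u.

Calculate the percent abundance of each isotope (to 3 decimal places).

Re-185: 37.400%, Re-187: 62.600%

Let x be the fractional abundance of Re-185; then Re-187 has abundance 1 − x.
184.9529·x + 186.9557·(1 − x) = 186.20665
(184.9529 − 186.9557)·x = 186.20665 − 186.9557
x = -0.74905 / -2.0028 = 0.37400 → 37.400% Re-185, 62.600% Re-187.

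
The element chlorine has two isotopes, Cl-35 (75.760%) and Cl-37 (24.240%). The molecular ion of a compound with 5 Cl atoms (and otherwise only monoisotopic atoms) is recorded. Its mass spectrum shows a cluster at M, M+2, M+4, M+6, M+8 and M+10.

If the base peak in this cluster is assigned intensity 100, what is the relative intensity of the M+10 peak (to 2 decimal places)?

0.21

Binomial terms of (0.75760 + 0.24240)^5: M 0.2496, M+2 0.3993, M+4 0.2555, M+6 0.0817, M+8 0.0131, M+10 0.0008 → M+2 is the base peak.
P(M+2) = C(5,1) × 0.75760^4 × 0.24240^1 = 5 × 0.32942751 × 0.2424 = 0.399266 (base)
P(M+10) = C(5,5) × 0.75760^0 × 0.24240^5 = 1 × 1.0000 × 0.00083688 = 0.000837
Relative intensity = 0.000837 / 0.399266 × 100 = 0.21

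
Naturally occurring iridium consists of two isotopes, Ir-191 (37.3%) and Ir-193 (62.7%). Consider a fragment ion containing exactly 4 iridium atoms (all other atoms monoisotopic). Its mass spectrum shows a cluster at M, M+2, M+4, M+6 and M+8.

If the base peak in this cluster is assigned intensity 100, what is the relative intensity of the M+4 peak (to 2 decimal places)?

89.23

Term probabilities: M 0.0194, M+2 0.1302, M+4 0.3282, M+6 0.3678, M+8 0.1546. Base peak = M+6.
P(M+6) = C(4,3) × 0.373^1 × 0.627^3 = 4 × 0.3730 × 0.24649188 = 0.367766 (base)
P(M+4) = C(4,2) × 0.373^2 × 0.627^2 = 6 × 0.139129 × 0.393129 = 0.328174
Relative intensity = 0.328174 / 0.367766 × 100 = 89.23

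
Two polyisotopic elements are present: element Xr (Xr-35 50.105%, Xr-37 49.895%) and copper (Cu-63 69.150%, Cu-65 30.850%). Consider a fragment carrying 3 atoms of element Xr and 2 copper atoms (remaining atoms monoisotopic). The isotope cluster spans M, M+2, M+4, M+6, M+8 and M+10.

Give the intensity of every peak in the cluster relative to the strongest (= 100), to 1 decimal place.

Element Xr pattern (n=3): 0.12578915 : 0.37578584 : 0.37421085 : 0.12421415
Copper pattern (n=2): 0.47817225 : 0.4266555 : 0.09517225
Convolve the two distributions (both contribute in 2-u steps):
  M: 0.12578915×0.47817225 = 0.060149
  M+2: 0.12578915×0.4266555 + 0.37578584×0.47817225 = 0.233359
  M+4: 0.12578915×0.09517225 + 0.37578584×0.4266555 + 0.37421085×0.47817225 = 0.351240
  M+6: 0.37578584×0.09517225 + 0.37421085×0.4266555 + 0.12421415×0.47817225 = 0.254819
  M+8: 0.37421085×0.09517225 + 0.12421415×0.4266555 = 0.088611
  M+10: 0.12421415×0.09517225 = 0.011822
Scale to base peak (0.351240) = 100: 17.1 : 66.4 : 100.0 : 72.5 : 25.2 : 3.4

17.1 : 66.4 : 100.0 : 72.5 : 25.2 : 3.4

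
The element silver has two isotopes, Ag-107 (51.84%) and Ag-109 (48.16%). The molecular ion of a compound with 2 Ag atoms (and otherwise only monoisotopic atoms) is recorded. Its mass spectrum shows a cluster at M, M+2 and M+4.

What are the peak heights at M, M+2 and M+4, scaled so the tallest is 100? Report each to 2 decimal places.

53.82 : 100.00 : 46.45

Each Ag atom is independently Ag-107 (p = 0.5184) or Ag-109 (q = 0.4816); the cluster is the binomial expansion (p + q)^2.
P(M) = 0.5184^2 = 0.268739
P(M+2) = 2 × 0.5184^1 × 0.4816^1 = 0.499323
P(M+4) = 0.4816^2 = 0.231939
The M+2 peak is largest (0.499323); scaling to 100 gives 53.82 : 100.00 : 46.45.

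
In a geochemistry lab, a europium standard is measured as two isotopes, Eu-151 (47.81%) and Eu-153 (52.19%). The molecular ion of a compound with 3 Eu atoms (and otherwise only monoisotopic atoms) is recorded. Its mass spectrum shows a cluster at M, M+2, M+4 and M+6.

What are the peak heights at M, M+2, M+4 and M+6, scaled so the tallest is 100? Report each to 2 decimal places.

27.97 : 91.61 : 100.00 : 36.39

Expanding (0.4781 + 0.5219)^3:
P(M) = 0.4781^3 = 0.109284
P(M+2) = 3 × 0.4781^2 × 0.5219^1 = 0.357887
P(M+4) = 3 × 0.4781^1 × 0.5219^2 = 0.390674
P(M+6) = 0.5219^3 = 0.142155
The M+4 peak is largest (0.390674); scaling to 100 gives 27.97 : 91.61 : 100.00 : 36.39.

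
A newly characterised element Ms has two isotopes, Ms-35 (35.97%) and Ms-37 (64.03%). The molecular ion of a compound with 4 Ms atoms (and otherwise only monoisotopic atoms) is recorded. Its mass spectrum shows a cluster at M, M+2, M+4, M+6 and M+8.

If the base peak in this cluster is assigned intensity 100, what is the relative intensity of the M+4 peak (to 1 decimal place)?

84.3

Term probabilities: M 0.0167, M+2 0.1192, M+4 0.3183, M+6 0.3777, M+8 0.1681. Base peak = M+6.
P(M+6) = C(4,3) × 0.3597^1 × 0.6403^3 = 4 × 0.3597 × 0.26251281 = 0.377703 (base)
P(M+4) = C(4,2) × 0.3597^2 × 0.6403^2 = 6 × 0.12938409 × 0.40998409 = 0.318273
Relative intensity = 0.318273 / 0.377703 × 100 = 84.3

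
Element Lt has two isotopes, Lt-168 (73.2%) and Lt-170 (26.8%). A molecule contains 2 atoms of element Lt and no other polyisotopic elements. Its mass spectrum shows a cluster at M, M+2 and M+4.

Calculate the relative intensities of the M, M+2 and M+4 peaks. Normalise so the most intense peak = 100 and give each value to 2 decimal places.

100.00 : 73.22 : 13.40

Expanding (0.732 + 0.268)^2:
P(M) = 0.732^2 = 0.535824
P(M+2) = 2 × 0.732^1 × 0.268^1 = 0.392352
P(M+4) = 0.268^2 = 0.071824
The M peak is largest (0.535824); scaling to 100 gives 100.00 : 73.22 : 13.40.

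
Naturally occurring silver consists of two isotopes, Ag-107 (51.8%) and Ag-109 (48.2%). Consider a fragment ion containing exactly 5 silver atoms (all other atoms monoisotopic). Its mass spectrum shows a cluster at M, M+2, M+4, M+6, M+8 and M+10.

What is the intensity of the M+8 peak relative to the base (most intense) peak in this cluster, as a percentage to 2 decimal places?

(0.518 + 0.482)^5 gives M 0.0373, M+2 0.1735, M+4 0.3229, M+6 0.3005, M+8 0.1398, M+10 0.0260; the largest is M+4.
P(M+4) = C(5,2) × 0.518^3 × 0.482^2 = 10 × 0.13899183 × 0.232324 = 0.322911 (base)
P(M+8) = C(5,4) × 0.518^1 × 0.482^4 = 5 × 0.5180 × 0.05397444 = 0.139794
Relative intensity = 0.139794 / 0.322911 × 100 = 43.29

43.29%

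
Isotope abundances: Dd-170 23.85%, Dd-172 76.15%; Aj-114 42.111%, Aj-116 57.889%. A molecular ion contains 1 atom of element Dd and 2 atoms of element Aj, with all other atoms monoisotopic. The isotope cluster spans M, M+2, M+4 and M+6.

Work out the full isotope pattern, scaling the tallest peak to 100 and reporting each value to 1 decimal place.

Element Dd pattern (n=1): 0.2385 : 0.7615
Element Aj pattern (n=2): 0.17733363 : 0.48755274 : 0.33511363
Convolve the two distributions (both contribute in 2-u steps):
  M: 0.2385×0.17733363 = 0.042294
  M+2: 0.2385×0.48755274 + 0.7615×0.17733363 = 0.251321
  M+4: 0.2385×0.33511363 + 0.7615×0.48755274 = 0.451196
  M+6: 0.7615×0.33511363 = 0.255189
Scale to base peak (0.451196) = 100: 9.4 : 55.7 : 100.0 : 56.6

9.4 : 55.7 : 100.0 : 56.6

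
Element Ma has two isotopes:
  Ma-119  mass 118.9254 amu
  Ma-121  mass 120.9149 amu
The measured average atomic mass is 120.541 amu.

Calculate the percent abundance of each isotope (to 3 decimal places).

Ma-119: 18.794%, Ma-121: 81.206%

Writing the weighted mean with unknown fraction x of Ma-119:
118.9254·x + 120.9149·(1 − x) = 120.541
(118.9254 − 120.9149)·x = 120.541 − 120.9149
x = -0.3739 / -1.9895 = 0.18794 → 18.794% Ma-119, 81.206% Ma-121.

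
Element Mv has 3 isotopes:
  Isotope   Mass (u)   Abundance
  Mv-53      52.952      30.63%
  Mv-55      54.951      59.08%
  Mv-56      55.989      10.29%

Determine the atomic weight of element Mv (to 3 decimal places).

54.446 u

Average mass = Σ (abundance × isotope mass) = 0.3063 × 52.952 + 0.5908 × 54.951 + 0.1029 × 55.989
= 16.2192 + 32.4651 + 5.7613 = 54.4456 u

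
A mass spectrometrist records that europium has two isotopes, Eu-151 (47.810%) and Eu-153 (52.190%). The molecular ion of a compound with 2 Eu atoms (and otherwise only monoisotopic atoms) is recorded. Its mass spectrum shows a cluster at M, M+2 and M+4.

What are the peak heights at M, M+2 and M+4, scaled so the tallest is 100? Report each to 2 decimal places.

45.80 : 100.00 : 54.58

Each Eu atom is independently Eu-151 (p = 0.47810) or Eu-153 (q = 0.52190); the cluster is the binomial expansion (p + q)^2.
P(M) = 0.47810^2 = 0.228580
P(M+2) = 2 × 0.47810^1 × 0.52190^1 = 0.499041
P(M+4) = 0.52190^2 = 0.272380
The M+2 peak is largest (0.499041); scaling to 100 gives 45.80 : 100.00 : 54.58.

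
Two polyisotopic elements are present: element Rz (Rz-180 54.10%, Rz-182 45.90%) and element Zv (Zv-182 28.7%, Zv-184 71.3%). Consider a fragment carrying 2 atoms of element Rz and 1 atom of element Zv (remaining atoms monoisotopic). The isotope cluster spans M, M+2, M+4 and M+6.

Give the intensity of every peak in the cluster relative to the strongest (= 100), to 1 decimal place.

Element Rz pattern (n=2): 0.292681 : 0.496638 : 0.210681
Element Zv pattern (n=1): 0.2870 : 0.7130
Convolve the two distributions (both contribute in 2-u steps):
  M: 0.292681×0.2870 = 0.083999
  M+2: 0.292681×0.7130 + 0.496638×0.2870 = 0.351217
  M+4: 0.496638×0.7130 + 0.210681×0.2870 = 0.414568
  M+6: 0.210681×0.7130 = 0.150216
Scale to base peak (0.414568) = 100: 20.3 : 84.7 : 100.0 : 36.2

20.3 : 84.7 : 100.0 : 36.2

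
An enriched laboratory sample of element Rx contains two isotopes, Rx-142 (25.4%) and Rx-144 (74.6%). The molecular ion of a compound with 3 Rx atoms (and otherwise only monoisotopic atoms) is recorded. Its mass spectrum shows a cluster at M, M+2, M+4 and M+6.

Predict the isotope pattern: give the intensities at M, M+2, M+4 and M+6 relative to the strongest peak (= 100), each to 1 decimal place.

The 3 Rx atoms are independent, so intensities follow the terms of (0.254 + 0.746)^3.
P(M) = 0.254^3 = 0.016387
P(M+2) = 3 × 0.254^2 × 0.746^1 = 0.144387
P(M+4) = 3 × 0.254^1 × 0.746^2 = 0.424065
P(M+6) = 0.746^3 = 0.415161
The M+4 peak is largest (0.424065); scaling to 100 gives 3.9 : 34.0 : 100.0 : 97.9.

3.9 : 34.0 : 100.0 : 97.9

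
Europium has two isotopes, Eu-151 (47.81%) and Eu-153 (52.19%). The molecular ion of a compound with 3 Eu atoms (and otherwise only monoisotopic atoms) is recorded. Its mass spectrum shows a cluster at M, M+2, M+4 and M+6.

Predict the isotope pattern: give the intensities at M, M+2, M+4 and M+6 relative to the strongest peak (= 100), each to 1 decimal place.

Expanding (0.4781 + 0.5219)^3:
P(M) = 0.4781^3 = 0.109284
P(M+2) = 3 × 0.4781^2 × 0.5219^1 = 0.357887
P(M+4) = 3 × 0.4781^1 × 0.5219^2 = 0.390674
P(M+6) = 0.5219^3 = 0.142155
The M+4 peak is largest (0.390674); scaling to 100 gives 28.0 : 91.6 : 100.0 : 36.4.

28.0 : 91.6 : 100.0 : 36.4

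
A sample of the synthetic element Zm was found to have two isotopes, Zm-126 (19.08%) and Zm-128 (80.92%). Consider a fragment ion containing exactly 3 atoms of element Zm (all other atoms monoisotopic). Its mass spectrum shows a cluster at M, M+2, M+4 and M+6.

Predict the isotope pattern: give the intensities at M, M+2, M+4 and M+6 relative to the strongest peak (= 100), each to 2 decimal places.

1.31 : 16.68 : 70.74 : 100.00

Expanding (0.1908 + 0.8092)^3:
P(M) = 0.1908^3 = 0.006946
P(M+2) = 3 × 0.1908^2 × 0.8092^1 = 0.088376
P(M+4) = 3 × 0.1908^1 × 0.8092^2 = 0.374810
P(M+6) = 0.8092^3 = 0.529868
The M+6 peak is largest (0.529868); scaling to 100 gives 1.31 : 16.68 : 70.74 : 100.00.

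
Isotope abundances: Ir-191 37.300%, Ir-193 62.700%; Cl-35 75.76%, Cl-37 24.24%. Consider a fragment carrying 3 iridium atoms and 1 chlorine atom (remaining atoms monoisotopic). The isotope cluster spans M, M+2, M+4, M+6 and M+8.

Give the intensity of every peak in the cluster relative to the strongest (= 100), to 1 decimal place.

Iridium pattern (n=3): 0.05189512 : 0.26170165 : 0.43991135 : 0.24649188
Chlorine pattern (n=1): 0.7576 : 0.2424
Convolve the two distributions (both contribute in 2-u steps):
  M: 0.05189512×0.7576 = 0.039316
  M+2: 0.05189512×0.2424 + 0.26170165×0.7576 = 0.210845
  M+4: 0.26170165×0.2424 + 0.43991135×0.7576 = 0.396713
  M+6: 0.43991135×0.2424 + 0.24649188×0.7576 = 0.293377
  M+8: 0.24649188×0.2424 = 0.059750
Scale to base peak (0.396713) = 100: 9.9 : 53.1 : 100.0 : 74.0 : 15.1

9.9 : 53.1 : 100.0 : 74.0 : 15.1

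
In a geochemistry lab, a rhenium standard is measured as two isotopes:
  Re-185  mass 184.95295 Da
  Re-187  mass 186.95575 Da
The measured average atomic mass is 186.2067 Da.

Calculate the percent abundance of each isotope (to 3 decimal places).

Re-185: 37.400%, Re-187: 62.600%

With x = fraction of Re-185 (so Re-187 is 1 − x):
184.95295·x + 186.95575·(1 − x) = 186.2067
(184.95295 − 186.95575)·x = 186.2067 − 186.95575
x = -0.74905 / -2.00280 = 0.37400 → 37.400% Re-185, 62.600% Re-187.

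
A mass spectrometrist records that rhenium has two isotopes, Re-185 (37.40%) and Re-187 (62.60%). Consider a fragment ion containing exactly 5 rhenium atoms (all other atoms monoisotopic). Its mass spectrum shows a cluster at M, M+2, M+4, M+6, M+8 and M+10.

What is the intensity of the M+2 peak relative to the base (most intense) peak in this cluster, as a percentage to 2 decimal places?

Binomial terms of (0.3740 + 0.6260)^5: M 0.0073, M+2 0.0612, M+4 0.2050, M+6 0.3431, M+8 0.2872, M+10 0.0961 → M+6 is the base peak.
P(M+6) = C(5,3) × 0.3740^2 × 0.6260^3 = 10 × 0.139876 × 0.24531438 = 0.343136 (base)
P(M+2) = C(5,1) × 0.3740^4 × 0.6260^1 = 5 × 0.0195653 × 0.6260 = 0.061239
Relative intensity = 0.061239 / 0.343136 × 100 = 17.85

17.85%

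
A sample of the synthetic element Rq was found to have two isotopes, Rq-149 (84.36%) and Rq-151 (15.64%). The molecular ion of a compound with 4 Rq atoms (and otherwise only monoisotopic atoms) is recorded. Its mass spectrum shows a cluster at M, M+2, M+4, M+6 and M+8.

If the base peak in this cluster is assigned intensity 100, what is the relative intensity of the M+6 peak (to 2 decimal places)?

2.55

Binomial terms of (0.8436 + 0.1564)^4: M 0.5065, M+2 0.3756, M+4 0.1044, M+6 0.0129, M+8 0.0006 → M is the base peak.
P(M) = C(4,0) × 0.8436^4 × 0.1564^0 = 1 × 0.50646132 × 1.0000 = 0.506461 (base)
P(M+6) = C(4,3) × 0.8436^1 × 0.1564^3 = 4 × 0.8436 × 0.00382569 = 0.012909
Relative intensity = 0.012909 / 0.506461 × 100 = 2.55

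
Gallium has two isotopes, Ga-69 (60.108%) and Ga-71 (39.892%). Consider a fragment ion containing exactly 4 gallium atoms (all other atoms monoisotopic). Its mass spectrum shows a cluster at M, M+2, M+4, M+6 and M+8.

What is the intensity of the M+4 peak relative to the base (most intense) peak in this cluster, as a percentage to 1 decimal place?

Term probabilities: M 0.1305, M+2 0.3465, M+4 0.3450, M+6 0.1526, M+8 0.0253. Base peak = M+2.
P(M+2) = C(4,1) × 0.60108^3 × 0.39892^1 = 4 × 0.2171685 × 0.39892 = 0.346531 (base)
P(M+4) = C(4,2) × 0.60108^2 × 0.39892^2 = 6 × 0.36129717 × 0.15913717 = 0.344975
Relative intensity = 0.344975 / 0.346531 × 100 = 99.6

99.6%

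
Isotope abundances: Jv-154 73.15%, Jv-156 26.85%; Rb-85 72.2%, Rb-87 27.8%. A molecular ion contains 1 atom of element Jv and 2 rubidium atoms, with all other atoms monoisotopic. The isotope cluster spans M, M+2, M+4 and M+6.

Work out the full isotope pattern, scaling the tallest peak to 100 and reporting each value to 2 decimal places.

Element Jv pattern (n=1): 0.7315 : 0.2685
Rubidium pattern (n=2): 0.521284 : 0.401432 : 0.077284
Convolve the two distributions (both contribute in 2-u steps):
  M: 0.7315×0.521284 = 0.381319
  M+2: 0.7315×0.401432 + 0.2685×0.521284 = 0.433612
  M+4: 0.7315×0.077284 + 0.2685×0.401432 = 0.164318
  M+6: 0.2685×0.077284 = 0.020751
Scale to base peak (0.433612) = 100: 87.94 : 100.00 : 37.90 : 4.79

87.94 : 100.00 : 37.90 : 4.79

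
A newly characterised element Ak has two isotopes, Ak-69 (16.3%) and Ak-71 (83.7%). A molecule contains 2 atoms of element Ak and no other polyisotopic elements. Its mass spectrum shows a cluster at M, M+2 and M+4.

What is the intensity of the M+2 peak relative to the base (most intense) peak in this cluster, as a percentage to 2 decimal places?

(0.163 + 0.837)^2 gives M 0.0266, M+2 0.2729, M+4 0.7006; the largest is M+4.
P(M+4) = C(2,2) × 0.163^0 × 0.837^2 = 1 × 1.0000 × 0.700569 = 0.700569 (base)
P(M+2) = C(2,1) × 0.163^1 × 0.837^1 = 2 × 0.1630 × 0.8370 = 0.272862
Relative intensity = 0.272862 / 0.700569 × 100 = 38.95

38.95%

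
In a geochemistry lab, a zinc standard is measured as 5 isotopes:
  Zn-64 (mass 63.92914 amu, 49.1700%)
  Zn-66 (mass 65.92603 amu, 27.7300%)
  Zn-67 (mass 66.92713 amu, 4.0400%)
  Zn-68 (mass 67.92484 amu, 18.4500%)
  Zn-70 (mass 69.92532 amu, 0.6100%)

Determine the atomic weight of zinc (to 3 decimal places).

Ar = Σ fᵢ·mᵢ = 0.491700 × 63.92914 + 0.277300 × 65.92603 + 0.040400 × 66.92713 + 0.184500 × 67.92484 + 0.006100 × 69.92532
= 31.433958 + 18.281288 + 2.703856 + 12.532133 + 0.426544 = 65.377779 amu

65.378 amu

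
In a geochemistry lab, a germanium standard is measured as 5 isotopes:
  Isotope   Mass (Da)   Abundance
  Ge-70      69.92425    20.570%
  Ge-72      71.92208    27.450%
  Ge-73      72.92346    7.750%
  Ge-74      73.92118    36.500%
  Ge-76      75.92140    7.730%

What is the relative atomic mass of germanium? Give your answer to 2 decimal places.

Ar = Σ fᵢ·mᵢ = 0.20570 × 69.92425 + 0.27450 × 71.92208 + 0.07750 × 72.92346 + 0.36500 × 73.92118 + 0.07730 × 75.92140
= 14.383418 + 19.742611 + 5.651568 + 26.981231 + 5.868724 = 72.627552 Da

72.63 Da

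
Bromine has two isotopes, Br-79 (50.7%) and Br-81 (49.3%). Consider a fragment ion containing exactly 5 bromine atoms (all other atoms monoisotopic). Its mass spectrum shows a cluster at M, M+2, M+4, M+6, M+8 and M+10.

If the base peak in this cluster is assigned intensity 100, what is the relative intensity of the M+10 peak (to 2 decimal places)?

Binomial terms of (0.507 + 0.493)^5: M 0.0335, M+2 0.1629, M+4 0.3168, M+6 0.3080, M+8 0.1497, M+10 0.0291 → M+4 is the base peak.
P(M+4) = C(5,2) × 0.507^3 × 0.493^2 = 10 × 0.13032384 × 0.243049 = 0.316751 (base)
P(M+10) = C(5,5) × 0.507^0 × 0.493^5 = 1 × 1.0000 × 0.0291229 = 0.029123
Relative intensity = 0.029123 / 0.316751 × 100 = 9.19

9.19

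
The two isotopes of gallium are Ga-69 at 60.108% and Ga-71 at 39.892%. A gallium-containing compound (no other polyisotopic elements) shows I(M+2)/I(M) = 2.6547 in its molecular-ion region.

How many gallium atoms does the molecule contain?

With n Ga atoms, P(M+2)/P(M) = C(n,1)·p^(n−1)q / p^n = n·q/p = n · 0.39892/0.60108.
n = 2.6547 × 0.60108/0.39892 = 4.00 ≈ 4

4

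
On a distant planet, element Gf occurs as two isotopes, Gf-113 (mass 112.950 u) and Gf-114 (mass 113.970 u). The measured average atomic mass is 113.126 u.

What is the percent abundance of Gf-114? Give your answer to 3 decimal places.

17.255%

Writing the weighted mean with unknown fraction x of Gf-113:
112.950·x + 113.970·(1 − x) = 113.126
(112.950 − 113.970)·x = 113.126 − 113.970
x = -0.844 / -1.020 = 0.82745 → 82.745% Gf-113, 17.255% Gf-114.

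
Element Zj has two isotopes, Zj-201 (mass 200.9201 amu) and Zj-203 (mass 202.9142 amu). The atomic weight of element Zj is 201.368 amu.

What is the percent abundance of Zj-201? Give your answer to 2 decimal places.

77.54%

Let x be the fractional abundance of Zj-201; then Zj-203 has abundance 1 − x.
200.9201·x + 202.9142·(1 − x) = 201.368
(200.9201 − 202.9142)·x = 201.368 − 202.9142
x = -1.5462 / -1.9941 = 0.77539 → 77.54% Zj-201, 22.46% Zj-203.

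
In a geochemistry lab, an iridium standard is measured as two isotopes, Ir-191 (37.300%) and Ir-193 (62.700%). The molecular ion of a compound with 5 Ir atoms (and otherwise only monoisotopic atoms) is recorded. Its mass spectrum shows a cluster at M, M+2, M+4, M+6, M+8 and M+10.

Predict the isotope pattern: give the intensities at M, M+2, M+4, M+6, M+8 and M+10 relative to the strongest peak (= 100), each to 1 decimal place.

2.1 : 17.7 : 59.5 : 100.0 : 84.0 : 28.3

The 5 Ir atoms are independent, so intensities follow the terms of (0.37300 + 0.62700)^5.
P(M) = 0.37300^5 = 0.007220
P(M+2) = 5 × 0.37300^4 × 0.62700^1 = 0.060684
P(M+4) = 10 × 0.37300^3 × 0.62700^2 = 0.204015
P(M+6) = 10 × 0.37300^2 × 0.62700^3 = 0.342942
P(M+8) = 5 × 0.37300^1 × 0.62700^4 = 0.288237
P(M+10) = 0.62700^5 = 0.096903
The M+6 peak is largest (0.342942); scaling to 100 gives 2.1 : 17.7 : 59.5 : 100.0 : 84.0 : 28.3.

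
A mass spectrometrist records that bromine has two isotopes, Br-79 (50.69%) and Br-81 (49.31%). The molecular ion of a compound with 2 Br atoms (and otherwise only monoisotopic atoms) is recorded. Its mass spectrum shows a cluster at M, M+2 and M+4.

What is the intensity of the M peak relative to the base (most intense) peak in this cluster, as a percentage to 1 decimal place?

Binomial terms of (0.5069 + 0.4931)^2: M 0.2569, M+2 0.4999, M+4 0.2431 → M+2 is the base peak.
P(M+2) = C(2,1) × 0.5069^1 × 0.4931^1 = 2 × 0.5069 × 0.4931 = 0.499905 (base)
P(M) = C(2,0) × 0.5069^2 × 0.4931^0 = 1 × 0.25694761 × 1.0000 = 0.256948
Relative intensity = 0.256948 / 0.499905 × 100 = 51.4

51.4%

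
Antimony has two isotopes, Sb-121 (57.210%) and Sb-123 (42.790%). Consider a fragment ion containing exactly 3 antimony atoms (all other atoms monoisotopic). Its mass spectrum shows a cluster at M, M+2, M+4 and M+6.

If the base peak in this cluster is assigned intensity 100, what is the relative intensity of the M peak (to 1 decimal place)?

44.6

Binomial terms of (0.57210 + 0.42790)^3: M 0.1872, M+2 0.4202, M+4 0.3143, M+6 0.0783 → M+2 is the base peak.
P(M+2) = C(3,1) × 0.57210^2 × 0.42790^1 = 3 × 0.32729841 × 0.4279 = 0.420153 (base)
P(M) = C(3,0) × 0.57210^3 × 0.42790^0 = 1 × 0.18724742 × 1.0000 = 0.187247
Relative intensity = 0.187247 / 0.420153 × 100 = 44.6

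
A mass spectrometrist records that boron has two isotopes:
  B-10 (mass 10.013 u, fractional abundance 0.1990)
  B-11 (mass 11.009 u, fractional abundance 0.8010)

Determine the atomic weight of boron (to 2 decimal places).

Average mass = Σ (abundance × isotope mass) = 0.1990 × 10.013 + 0.8010 × 11.009
= 1.9926 + 8.8182 = 10.8108 u

10.81 u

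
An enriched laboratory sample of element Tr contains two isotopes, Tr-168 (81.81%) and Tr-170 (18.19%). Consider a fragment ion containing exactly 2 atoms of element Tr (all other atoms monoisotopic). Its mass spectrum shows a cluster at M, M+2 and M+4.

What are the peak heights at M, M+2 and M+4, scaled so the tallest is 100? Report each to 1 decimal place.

100.0 : 44.5 : 4.9

The 2 Tr atoms are independent, so intensities follow the terms of (0.8181 + 0.1819)^2.
P(M) = 0.8181^2 = 0.669288
P(M+2) = 2 × 0.8181^1 × 0.1819^1 = 0.297625
P(M+4) = 0.1819^2 = 0.033088
The M peak is largest (0.669288); scaling to 100 gives 100.0 : 44.5 : 4.9.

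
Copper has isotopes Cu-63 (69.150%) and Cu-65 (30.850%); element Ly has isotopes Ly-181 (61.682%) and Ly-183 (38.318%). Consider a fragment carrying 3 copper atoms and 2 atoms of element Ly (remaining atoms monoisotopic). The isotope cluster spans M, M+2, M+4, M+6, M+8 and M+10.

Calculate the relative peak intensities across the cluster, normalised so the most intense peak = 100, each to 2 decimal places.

Copper pattern (n=3): 0.33065611 : 0.44254842 : 0.19743483 : 0.02936064
Element Ly pattern (n=2): 0.38046691 : 0.47270618 : 0.14682691
Convolve the two distributions (both contribute in 2-u steps):
  M: 0.33065611×0.38046691 = 0.125804
  M+2: 0.33065611×0.47270618 + 0.44254842×0.38046691 = 0.324678
  M+4: 0.33065611×0.14682691 + 0.44254842×0.47270618 + 0.19743483×0.38046691 = 0.332862
  M+6: 0.44254842×0.14682691 + 0.19743483×0.47270618 + 0.02936064×0.38046691 = 0.169477
  M+8: 0.19743483×0.14682691 + 0.02936064×0.47270618 = 0.042868
  M+10: 0.02936064×0.14682691 = 0.004311
Scale to base peak (0.332862) = 100: 37.79 : 97.54 : 100.00 : 50.92 : 12.88 : 1.30

37.79 : 97.54 : 100.00 : 50.92 : 12.88 : 1.30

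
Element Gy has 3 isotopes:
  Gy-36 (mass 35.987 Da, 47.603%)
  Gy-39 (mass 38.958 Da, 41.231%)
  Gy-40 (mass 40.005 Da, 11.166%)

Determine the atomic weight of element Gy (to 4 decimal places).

37.6606 Da

The abundance-weighted mean is 0.47603 × 35.987 + 0.41231 × 38.958 + 0.11166 × 40.005
= 17.13089 + 16.06277 + 4.46696 = 37.66062 Da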